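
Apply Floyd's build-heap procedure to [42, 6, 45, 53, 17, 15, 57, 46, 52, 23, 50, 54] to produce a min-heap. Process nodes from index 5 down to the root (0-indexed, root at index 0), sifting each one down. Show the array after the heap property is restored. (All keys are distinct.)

[6, 17, 15, 46, 23, 45, 57, 53, 52, 42, 50, 54]

sift down from index 5: already satisfies heap property
sift down from index 4: already satisfies heap property
sift down from index 3:
  53 vs smaller child 46 at index 7, swap → [42, 6, 45, 46, 17, 15, 57, 53, 52, 23, 50, 54]
sift down from index 2:
  45 vs smaller child 15 at index 5, swap → [42, 6, 15, 46, 17, 45, 57, 53, 52, 23, 50, 54]
sift down from index 1: already satisfies heap property
sift down from index 0:
  42 vs smaller child 6 at index 1, swap → [6, 42, 15, 46, 17, 45, 57, 53, 52, 23, 50, 54]
  42 vs smaller child 17 at index 4, swap → [6, 17, 15, 46, 42, 45, 57, 53, 52, 23, 50, 54]
  42 vs smaller child 23 at index 9, swap → [6, 17, 15, 46, 23, 45, 57, 53, 52, 42, 50, 54]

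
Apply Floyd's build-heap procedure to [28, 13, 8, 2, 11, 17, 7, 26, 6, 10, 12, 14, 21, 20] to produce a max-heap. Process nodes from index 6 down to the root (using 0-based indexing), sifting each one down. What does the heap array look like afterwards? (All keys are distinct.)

sift down from index 6:
  7 vs only child 20 at index 13, swap → [28, 13, 8, 2, 11, 17, 20, 26, 6, 10, 12, 14, 21, 7]
sift down from index 5:
  17 vs larger child 21 at index 12, swap → [28, 13, 8, 2, 11, 21, 20, 26, 6, 10, 12, 14, 17, 7]
sift down from index 4:
  11 vs larger child 12 at index 10, swap → [28, 13, 8, 2, 12, 21, 20, 26, 6, 10, 11, 14, 17, 7]
sift down from index 3:
  2 vs larger child 26 at index 7, swap → [28, 13, 8, 26, 12, 21, 20, 2, 6, 10, 11, 14, 17, 7]
sift down from index 2:
  8 vs larger child 21 at index 5, swap → [28, 13, 21, 26, 12, 8, 20, 2, 6, 10, 11, 14, 17, 7]
  8 vs larger child 17 at index 12, swap → [28, 13, 21, 26, 12, 17, 20, 2, 6, 10, 11, 14, 8, 7]
sift down from index 1:
  13 vs larger child 26 at index 3, swap → [28, 26, 21, 13, 12, 17, 20, 2, 6, 10, 11, 14, 8, 7]
sift down from index 0: already satisfies heap property

[28, 26, 21, 13, 12, 17, 20, 2, 6, 10, 11, 14, 8, 7]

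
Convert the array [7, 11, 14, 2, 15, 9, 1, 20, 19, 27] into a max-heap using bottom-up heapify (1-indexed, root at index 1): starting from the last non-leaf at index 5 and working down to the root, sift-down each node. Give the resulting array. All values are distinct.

sift down from index 5:
  15 vs only child 27 at index 10, swap → [7, 11, 14, 2, 27, 9, 1, 20, 19, 15]
sift down from index 4:
  2 vs larger child 20 at index 8, swap → [7, 11, 14, 20, 27, 9, 1, 2, 19, 15]
sift down from index 3: already satisfies heap property
sift down from index 2:
  11 vs larger child 27 at index 5, swap → [7, 27, 14, 20, 11, 9, 1, 2, 19, 15]
  11 vs only child 15 at index 10, swap → [7, 27, 14, 20, 15, 9, 1, 2, 19, 11]
sift down from index 1:
  7 vs larger child 27 at index 2, swap → [27, 7, 14, 20, 15, 9, 1, 2, 19, 11]
  7 vs larger child 20 at index 4, swap → [27, 20, 14, 7, 15, 9, 1, 2, 19, 11]
  7 vs larger child 19 at index 9, swap → [27, 20, 14, 19, 15, 9, 1, 2, 7, 11]

[27, 20, 14, 19, 15, 9, 1, 2, 7, 11]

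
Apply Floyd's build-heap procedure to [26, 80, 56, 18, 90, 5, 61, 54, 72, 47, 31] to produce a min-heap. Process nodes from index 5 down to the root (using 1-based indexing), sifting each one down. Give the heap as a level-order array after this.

[5, 18, 26, 54, 31, 56, 61, 80, 72, 47, 90]

sift down from index 5:
  90 vs smaller child 31 at index 11, swap → [26, 80, 56, 18, 31, 5, 61, 54, 72, 47, 90]
sift down from index 4: already satisfies heap property
sift down from index 3:
  56 vs smaller child 5 at index 6, swap → [26, 80, 5, 18, 31, 56, 61, 54, 72, 47, 90]
sift down from index 2:
  80 vs smaller child 18 at index 4, swap → [26, 18, 5, 80, 31, 56, 61, 54, 72, 47, 90]
  80 vs smaller child 54 at index 8, swap → [26, 18, 5, 54, 31, 56, 61, 80, 72, 47, 90]
sift down from index 1:
  26 vs smaller child 5 at index 3, swap → [5, 18, 26, 54, 31, 56, 61, 80, 72, 47, 90]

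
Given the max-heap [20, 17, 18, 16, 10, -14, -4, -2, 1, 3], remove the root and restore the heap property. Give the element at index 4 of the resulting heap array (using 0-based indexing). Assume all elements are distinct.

remove root 20; move last element 3 to root → [3, 17, 18, 16, 10, -14, -4, -2, 1]
3 vs larger child 18 at index 2, swap → [18, 17, 3, 16, 10, -14, -4, -2, 1]
resulting array: [18, 17, 3, 16, 10, -14, -4, -2, 1]

10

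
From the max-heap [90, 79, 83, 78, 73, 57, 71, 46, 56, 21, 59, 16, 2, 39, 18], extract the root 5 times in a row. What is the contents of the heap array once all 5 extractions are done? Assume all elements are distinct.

[71, 59, 57, 56, 21, 2, 39, 46, 18, 16]

extract-max #1 returns 90:
  remove root 90; move last element 18 to root → [18, 79, 83, 78, 73, 57, 71, 46, 56, 21, 59, 16, 2, 39]
  18 vs larger child 83 at index 2, swap → [83, 79, 18, 78, 73, 57, 71, 46, 56, 21, 59, 16, 2, 39]
  18 vs larger child 71 at index 6, swap → [83, 79, 71, 78, 73, 57, 18, 46, 56, 21, 59, 16, 2, 39]
  18 vs only child 39 at index 13, swap → [83, 79, 71, 78, 73, 57, 39, 46, 56, 21, 59, 16, 2, 18]
extract-max #2 returns 83:
  remove root 83; move last element 18 to root → [18, 79, 71, 78, 73, 57, 39, 46, 56, 21, 59, 16, 2]
  18 vs larger child 79 at index 1, swap → [79, 18, 71, 78, 73, 57, 39, 46, 56, 21, 59, 16, 2]
  18 vs larger child 78 at index 3, swap → [79, 78, 71, 18, 73, 57, 39, 46, 56, 21, 59, 16, 2]
  18 vs larger child 56 at index 8, swap → [79, 78, 71, 56, 73, 57, 39, 46, 18, 21, 59, 16, 2]
extract-max #3 returns 79:
  remove root 79; move last element 2 to root → [2, 78, 71, 56, 73, 57, 39, 46, 18, 21, 59, 16]
  2 vs larger child 78 at index 1, swap → [78, 2, 71, 56, 73, 57, 39, 46, 18, 21, 59, 16]
  2 vs larger child 73 at index 4, swap → [78, 73, 71, 56, 2, 57, 39, 46, 18, 21, 59, 16]
  2 vs larger child 59 at index 10, swap → [78, 73, 71, 56, 59, 57, 39, 46, 18, 21, 2, 16]
extract-max #4 returns 78:
  remove root 78; move last element 16 to root → [16, 73, 71, 56, 59, 57, 39, 46, 18, 21, 2]
  16 vs larger child 73 at index 1, swap → [73, 16, 71, 56, 59, 57, 39, 46, 18, 21, 2]
  16 vs larger child 59 at index 4, swap → [73, 59, 71, 56, 16, 57, 39, 46, 18, 21, 2]
  16 vs larger child 21 at index 9, swap → [73, 59, 71, 56, 21, 57, 39, 46, 18, 16, 2]
extract-max #5 returns 73:
  remove root 73; move last element 2 to root → [2, 59, 71, 56, 21, 57, 39, 46, 18, 16]
  2 vs larger child 71 at index 2, swap → [71, 59, 2, 56, 21, 57, 39, 46, 18, 16]
  2 vs larger child 57 at index 5, swap → [71, 59, 57, 56, 21, 2, 39, 46, 18, 16]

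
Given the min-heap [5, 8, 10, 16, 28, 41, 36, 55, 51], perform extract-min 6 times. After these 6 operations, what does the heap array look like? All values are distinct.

extract-min #1 returns 5:
  remove root 5; move last element 51 to root → [51, 8, 10, 16, 28, 41, 36, 55]
  51 vs smaller child 8 at index 1, swap → [8, 51, 10, 16, 28, 41, 36, 55]
  51 vs smaller child 16 at index 3, swap → [8, 16, 10, 51, 28, 41, 36, 55]
extract-min #2 returns 8:
  remove root 8; move last element 55 to root → [55, 16, 10, 51, 28, 41, 36]
  55 vs smaller child 10 at index 2, swap → [10, 16, 55, 51, 28, 41, 36]
  55 vs smaller child 36 at index 6, swap → [10, 16, 36, 51, 28, 41, 55]
extract-min #3 returns 10:
  remove root 10; move last element 55 to root → [55, 16, 36, 51, 28, 41]
  55 vs smaller child 16 at index 1, swap → [16, 55, 36, 51, 28, 41]
  55 vs smaller child 28 at index 4, swap → [16, 28, 36, 51, 55, 41]
extract-min #4 returns 16:
  remove root 16; move last element 41 to root → [41, 28, 36, 51, 55]
  41 vs smaller child 28 at index 1, swap → [28, 41, 36, 51, 55]
extract-min #5 returns 28:
  remove root 28; move last element 55 to root → [55, 41, 36, 51]
  55 vs smaller child 36 at index 2, swap → [36, 41, 55, 51]
extract-min #6 returns 36:
  remove root 36; move last element 51 to root → [51, 41, 55]
  51 vs smaller child 41 at index 1, swap → [41, 51, 55]

[41, 51, 55]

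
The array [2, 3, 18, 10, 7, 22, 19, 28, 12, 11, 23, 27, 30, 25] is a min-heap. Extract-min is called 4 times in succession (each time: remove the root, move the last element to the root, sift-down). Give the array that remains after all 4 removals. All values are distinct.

[11, 12, 18, 27, 23, 22, 19, 28, 30, 25]

extract-min #1 returns 2:
  remove root 2; move last element 25 to root → [25, 3, 18, 10, 7, 22, 19, 28, 12, 11, 23, 27, 30]
  25 vs smaller child 3 at index 1, swap → [3, 25, 18, 10, 7, 22, 19, 28, 12, 11, 23, 27, 30]
  25 vs smaller child 7 at index 4, swap → [3, 7, 18, 10, 25, 22, 19, 28, 12, 11, 23, 27, 30]
  25 vs smaller child 11 at index 9, swap → [3, 7, 18, 10, 11, 22, 19, 28, 12, 25, 23, 27, 30]
extract-min #2 returns 3:
  remove root 3; move last element 30 to root → [30, 7, 18, 10, 11, 22, 19, 28, 12, 25, 23, 27]
  30 vs smaller child 7 at index 1, swap → [7, 30, 18, 10, 11, 22, 19, 28, 12, 25, 23, 27]
  30 vs smaller child 10 at index 3, swap → [7, 10, 18, 30, 11, 22, 19, 28, 12, 25, 23, 27]
  30 vs smaller child 12 at index 8, swap → [7, 10, 18, 12, 11, 22, 19, 28, 30, 25, 23, 27]
extract-min #3 returns 7:
  remove root 7; move last element 27 to root → [27, 10, 18, 12, 11, 22, 19, 28, 30, 25, 23]
  27 vs smaller child 10 at index 1, swap → [10, 27, 18, 12, 11, 22, 19, 28, 30, 25, 23]
  27 vs smaller child 11 at index 4, swap → [10, 11, 18, 12, 27, 22, 19, 28, 30, 25, 23]
  27 vs smaller child 23 at index 10, swap → [10, 11, 18, 12, 23, 22, 19, 28, 30, 25, 27]
extract-min #4 returns 10:
  remove root 10; move last element 27 to root → [27, 11, 18, 12, 23, 22, 19, 28, 30, 25]
  27 vs smaller child 11 at index 1, swap → [11, 27, 18, 12, 23, 22, 19, 28, 30, 25]
  27 vs smaller child 12 at index 3, swap → [11, 12, 18, 27, 23, 22, 19, 28, 30, 25]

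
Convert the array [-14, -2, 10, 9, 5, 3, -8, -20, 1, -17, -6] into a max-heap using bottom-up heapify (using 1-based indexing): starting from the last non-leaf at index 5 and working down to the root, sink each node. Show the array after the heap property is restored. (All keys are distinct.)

[10, 9, 3, 1, 5, -14, -8, -20, -2, -17, -6]

sift down from index 5: already satisfies heap property
sift down from index 4: already satisfies heap property
sift down from index 3: already satisfies heap property
sift down from index 2:
  -2 vs larger child 9 at index 4, swap → [-14, 9, 10, -2, 5, 3, -8, -20, 1, -17, -6]
  -2 vs larger child 1 at index 9, swap → [-14, 9, 10, 1, 5, 3, -8, -20, -2, -17, -6]
sift down from index 1:
  -14 vs larger child 10 at index 3, swap → [10, 9, -14, 1, 5, 3, -8, -20, -2, -17, -6]
  -14 vs larger child 3 at index 6, swap → [10, 9, 3, 1, 5, -14, -8, -20, -2, -17, -6]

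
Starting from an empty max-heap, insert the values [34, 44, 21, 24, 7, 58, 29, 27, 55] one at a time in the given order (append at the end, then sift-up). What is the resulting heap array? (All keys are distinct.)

Insert 34:
  append 34 at index 0 → [34] (no swap needed)
Insert 44:
  append 44 at index 1 → [34, 44]
  44 > parent 34 at index 0, swap → [44, 34]
Insert 21:
  append 21 at index 2 → [44, 34, 21] (no swap needed)
Insert 24:
  append 24 at index 3 → [44, 34, 21, 24] (no swap needed)
Insert 7:
  append 7 at index 4 → [44, 34, 21, 24, 7] (no swap needed)
Insert 58:
  append 58 at index 5 → [44, 34, 21, 24, 7, 58]
  58 > parent 21 at index 2, swap → [44, 34, 58, 24, 7, 21]
  58 > parent 44 at index 0, swap → [58, 34, 44, 24, 7, 21]
Insert 29:
  append 29 at index 6 → [58, 34, 44, 24, 7, 21, 29] (no swap needed)
Insert 27:
  append 27 at index 7 → [58, 34, 44, 24, 7, 21, 29, 27]
  27 > parent 24 at index 3, swap → [58, 34, 44, 27, 7, 21, 29, 24]
Insert 55:
  append 55 at index 8 → [58, 34, 44, 27, 7, 21, 29, 24, 55]
  55 > parent 27 at index 3, swap → [58, 34, 44, 55, 7, 21, 29, 24, 27]
  55 > parent 34 at index 1, swap → [58, 55, 44, 34, 7, 21, 29, 24, 27]

[58, 55, 44, 34, 7, 21, 29, 24, 27]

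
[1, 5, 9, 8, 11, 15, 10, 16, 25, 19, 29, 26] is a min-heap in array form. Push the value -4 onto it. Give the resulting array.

append -4 at index 12 → [1, 5, 9, 8, 11, 15, 10, 16, 25, 19, 29, 26, -4]
-4 < parent 15 at index 5, swap → [1, 5, 9, 8, 11, -4, 10, 16, 25, 19, 29, 26, 15]
-4 < parent 9 at index 2, swap → [1, 5, -4, 8, 11, 9, 10, 16, 25, 19, 29, 26, 15]
-4 < parent 1 at index 0, swap → [-4, 5, 1, 8, 11, 9, 10, 16, 25, 19, 29, 26, 15]

[-4, 5, 1, 8, 11, 9, 10, 16, 25, 19, 29, 26, 15]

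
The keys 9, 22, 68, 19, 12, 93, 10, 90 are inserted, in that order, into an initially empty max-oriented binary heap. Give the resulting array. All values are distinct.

Insert 9:
  append 9 at index 0 → [9] (no swap needed)
Insert 22:
  append 22 at index 1 → [9, 22]
  22 > parent 9 at index 0, swap → [22, 9]
Insert 68:
  append 68 at index 2 → [22, 9, 68]
  68 > parent 22 at index 0, swap → [68, 9, 22]
Insert 19:
  append 19 at index 3 → [68, 9, 22, 19]
  19 > parent 9 at index 1, swap → [68, 19, 22, 9]
Insert 12:
  append 12 at index 4 → [68, 19, 22, 9, 12] (no swap needed)
Insert 93:
  append 93 at index 5 → [68, 19, 22, 9, 12, 93]
  93 > parent 22 at index 2, swap → [68, 19, 93, 9, 12, 22]
  93 > parent 68 at index 0, swap → [93, 19, 68, 9, 12, 22]
Insert 10:
  append 10 at index 6 → [93, 19, 68, 9, 12, 22, 10] (no swap needed)
Insert 90:
  append 90 at index 7 → [93, 19, 68, 9, 12, 22, 10, 90]
  90 > parent 9 at index 3, swap → [93, 19, 68, 90, 12, 22, 10, 9]
  90 > parent 19 at index 1, swap → [93, 90, 68, 19, 12, 22, 10, 9]

[93, 90, 68, 19, 12, 22, 10, 9]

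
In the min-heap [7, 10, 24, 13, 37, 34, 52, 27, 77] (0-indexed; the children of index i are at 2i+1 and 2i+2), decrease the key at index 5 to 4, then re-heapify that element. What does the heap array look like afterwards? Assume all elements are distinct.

[4, 10, 7, 13, 37, 24, 52, 27, 77]

set index 5 from 34 to 4 → [7, 10, 24, 13, 37, 4, 52, 27, 77]
4 < parent 24 at index 2, swap → [7, 10, 4, 13, 37, 24, 52, 27, 77]
4 < parent 7 at index 0, swap → [4, 10, 7, 13, 37, 24, 52, 27, 77]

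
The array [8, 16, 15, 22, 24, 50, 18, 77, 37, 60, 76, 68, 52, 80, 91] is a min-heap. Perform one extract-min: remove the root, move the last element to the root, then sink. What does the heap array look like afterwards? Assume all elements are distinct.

remove root 8; move last element 91 to root → [91, 16, 15, 22, 24, 50, 18, 77, 37, 60, 76, 68, 52, 80]
91 vs smaller child 15 at index 2, swap → [15, 16, 91, 22, 24, 50, 18, 77, 37, 60, 76, 68, 52, 80]
91 vs smaller child 18 at index 6, swap → [15, 16, 18, 22, 24, 50, 91, 77, 37, 60, 76, 68, 52, 80]
91 vs only child 80 at index 13, swap → [15, 16, 18, 22, 24, 50, 80, 77, 37, 60, 76, 68, 52, 91]

[15, 16, 18, 22, 24, 50, 80, 77, 37, 60, 76, 68, 52, 91]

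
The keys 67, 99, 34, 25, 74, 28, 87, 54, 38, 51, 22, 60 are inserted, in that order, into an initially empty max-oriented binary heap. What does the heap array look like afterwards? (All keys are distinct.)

Insert 67:
  append 67 at index 0 → [67] (no swap needed)
Insert 99:
  append 99 at index 1 → [67, 99]
  99 > parent 67 at index 0, swap → [99, 67]
Insert 34:
  append 34 at index 2 → [99, 67, 34] (no swap needed)
Insert 25:
  append 25 at index 3 → [99, 67, 34, 25] (no swap needed)
Insert 74:
  append 74 at index 4 → [99, 67, 34, 25, 74]
  74 > parent 67 at index 1, swap → [99, 74, 34, 25, 67]
Insert 28:
  append 28 at index 5 → [99, 74, 34, 25, 67, 28] (no swap needed)
Insert 87:
  append 87 at index 6 → [99, 74, 34, 25, 67, 28, 87]
  87 > parent 34 at index 2, swap → [99, 74, 87, 25, 67, 28, 34]
Insert 54:
  append 54 at index 7 → [99, 74, 87, 25, 67, 28, 34, 54]
  54 > parent 25 at index 3, swap → [99, 74, 87, 54, 67, 28, 34, 25]
Insert 38:
  append 38 at index 8 → [99, 74, 87, 54, 67, 28, 34, 25, 38] (no swap needed)
Insert 51:
  append 51 at index 9 → [99, 74, 87, 54, 67, 28, 34, 25, 38, 51] (no swap needed)
Insert 22:
  append 22 at index 10 → [99, 74, 87, 54, 67, 28, 34, 25, 38, 51, 22] (no swap needed)
Insert 60:
  append 60 at index 11 → [99, 74, 87, 54, 67, 28, 34, 25, 38, 51, 22, 60]
  60 > parent 28 at index 5, swap → [99, 74, 87, 54, 67, 60, 34, 25, 38, 51, 22, 28]

[99, 74, 87, 54, 67, 60, 34, 25, 38, 51, 22, 28]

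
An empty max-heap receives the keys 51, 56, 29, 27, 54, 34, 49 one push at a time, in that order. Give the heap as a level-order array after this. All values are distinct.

[56, 54, 49, 27, 51, 29, 34]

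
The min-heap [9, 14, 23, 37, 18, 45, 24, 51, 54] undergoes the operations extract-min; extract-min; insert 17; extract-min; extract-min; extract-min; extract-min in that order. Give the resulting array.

extract-min → returns 9:
  remove root 9; move last element 54 to root → [54, 14, 23, 37, 18, 45, 24, 51]
  54 vs smaller child 14 at index 1, swap → [14, 54, 23, 37, 18, 45, 24, 51]
  54 vs smaller child 18 at index 4, swap → [14, 18, 23, 37, 54, 45, 24, 51]
extract-min → returns 14:
  remove root 14; move last element 51 to root → [51, 18, 23, 37, 54, 45, 24]
  51 vs smaller child 18 at index 1, swap → [18, 51, 23, 37, 54, 45, 24]
  51 vs smaller child 37 at index 3, swap → [18, 37, 23, 51, 54, 45, 24]
insert 17:
  append 17 at index 7 → [18, 37, 23, 51, 54, 45, 24, 17]
  17 < parent 51 at index 3, swap → [18, 37, 23, 17, 54, 45, 24, 51]
  17 < parent 37 at index 1, swap → [18, 17, 23, 37, 54, 45, 24, 51]
  17 < parent 18 at index 0, swap → [17, 18, 23, 37, 54, 45, 24, 51]
extract-min → returns 17:
  remove root 17; move last element 51 to root → [51, 18, 23, 37, 54, 45, 24]
  51 vs smaller child 18 at index 1, swap → [18, 51, 23, 37, 54, 45, 24]
  51 vs smaller child 37 at index 3, swap → [18, 37, 23, 51, 54, 45, 24]
extract-min → returns 18:
  remove root 18; move last element 24 to root → [24, 37, 23, 51, 54, 45]
  24 vs smaller child 23 at index 2, swap → [23, 37, 24, 51, 54, 45]
extract-min → returns 23:
  remove root 23; move last element 45 to root → [45, 37, 24, 51, 54]
  45 vs smaller child 24 at index 2, swap → [24, 37, 45, 51, 54]
extract-min → returns 24:
  remove root 24; move last element 54 to root → [54, 37, 45, 51]
  54 vs smaller child 37 at index 1, swap → [37, 54, 45, 51]
  54 vs only child 51 at index 3, swap → [37, 51, 45, 54]

[37, 51, 45, 54]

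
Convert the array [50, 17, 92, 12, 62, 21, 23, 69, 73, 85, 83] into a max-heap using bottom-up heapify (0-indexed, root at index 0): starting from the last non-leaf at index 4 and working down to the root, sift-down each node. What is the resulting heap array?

[92, 85, 50, 73, 83, 21, 23, 69, 12, 62, 17]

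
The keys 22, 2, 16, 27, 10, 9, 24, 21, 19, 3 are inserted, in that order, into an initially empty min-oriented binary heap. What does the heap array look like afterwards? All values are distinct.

[2, 3, 9, 19, 10, 16, 24, 27, 21, 22]

Insert 22:
  append 22 at index 0 → [22] (no swap needed)
Insert 2:
  append 2 at index 1 → [22, 2]
  2 < parent 22 at index 0, swap → [2, 22]
Insert 16:
  append 16 at index 2 → [2, 22, 16] (no swap needed)
Insert 27:
  append 27 at index 3 → [2, 22, 16, 27] (no swap needed)
Insert 10:
  append 10 at index 4 → [2, 22, 16, 27, 10]
  10 < parent 22 at index 1, swap → [2, 10, 16, 27, 22]
Insert 9:
  append 9 at index 5 → [2, 10, 16, 27, 22, 9]
  9 < parent 16 at index 2, swap → [2, 10, 9, 27, 22, 16]
Insert 24:
  append 24 at index 6 → [2, 10, 9, 27, 22, 16, 24] (no swap needed)
Insert 21:
  append 21 at index 7 → [2, 10, 9, 27, 22, 16, 24, 21]
  21 < parent 27 at index 3, swap → [2, 10, 9, 21, 22, 16, 24, 27]
Insert 19:
  append 19 at index 8 → [2, 10, 9, 21, 22, 16, 24, 27, 19]
  19 < parent 21 at index 3, swap → [2, 10, 9, 19, 22, 16, 24, 27, 21]
Insert 3:
  append 3 at index 9 → [2, 10, 9, 19, 22, 16, 24, 27, 21, 3]
  3 < parent 22 at index 4, swap → [2, 10, 9, 19, 3, 16, 24, 27, 21, 22]
  3 < parent 10 at index 1, swap → [2, 3, 9, 19, 10, 16, 24, 27, 21, 22]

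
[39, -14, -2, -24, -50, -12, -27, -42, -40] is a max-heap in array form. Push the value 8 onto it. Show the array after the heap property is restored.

[39, 8, -2, -24, -14, -12, -27, -42, -40, -50]

append 8 at index 9 → [39, -14, -2, -24, -50, -12, -27, -42, -40, 8]
8 > parent -50 at index 4, swap → [39, -14, -2, -24, 8, -12, -27, -42, -40, -50]
8 > parent -14 at index 1, swap → [39, 8, -2, -24, -14, -12, -27, -42, -40, -50]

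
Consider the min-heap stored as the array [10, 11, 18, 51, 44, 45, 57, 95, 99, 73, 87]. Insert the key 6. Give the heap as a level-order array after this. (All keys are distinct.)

append 6 at index 11 → [10, 11, 18, 51, 44, 45, 57, 95, 99, 73, 87, 6]
6 < parent 45 at index 5, swap → [10, 11, 18, 51, 44, 6, 57, 95, 99, 73, 87, 45]
6 < parent 18 at index 2, swap → [10, 11, 6, 51, 44, 18, 57, 95, 99, 73, 87, 45]
6 < parent 10 at index 0, swap → [6, 11, 10, 51, 44, 18, 57, 95, 99, 73, 87, 45]

[6, 11, 10, 51, 44, 18, 57, 95, 99, 73, 87, 45]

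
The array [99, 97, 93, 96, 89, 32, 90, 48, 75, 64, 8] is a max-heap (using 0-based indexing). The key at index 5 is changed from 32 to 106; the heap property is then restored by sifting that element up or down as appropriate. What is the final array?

set index 5 from 32 to 106 → [99, 97, 93, 96, 89, 106, 90, 48, 75, 64, 8]
106 > parent 93 at index 2, swap → [99, 97, 106, 96, 89, 93, 90, 48, 75, 64, 8]
106 > parent 99 at index 0, swap → [106, 97, 99, 96, 89, 93, 90, 48, 75, 64, 8]

[106, 97, 99, 96, 89, 93, 90, 48, 75, 64, 8]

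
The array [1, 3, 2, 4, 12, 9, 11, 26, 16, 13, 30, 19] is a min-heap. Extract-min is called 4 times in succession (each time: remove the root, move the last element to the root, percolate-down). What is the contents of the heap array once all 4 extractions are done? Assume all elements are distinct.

[9, 12, 11, 16, 13, 19, 30, 26]

extract-min #1 returns 1:
  remove root 1; move last element 19 to root → [19, 3, 2, 4, 12, 9, 11, 26, 16, 13, 30]
  19 vs smaller child 2 at index 2, swap → [2, 3, 19, 4, 12, 9, 11, 26, 16, 13, 30]
  19 vs smaller child 9 at index 5, swap → [2, 3, 9, 4, 12, 19, 11, 26, 16, 13, 30]
extract-min #2 returns 2:
  remove root 2; move last element 30 to root → [30, 3, 9, 4, 12, 19, 11, 26, 16, 13]
  30 vs smaller child 3 at index 1, swap → [3, 30, 9, 4, 12, 19, 11, 26, 16, 13]
  30 vs smaller child 4 at index 3, swap → [3, 4, 9, 30, 12, 19, 11, 26, 16, 13]
  30 vs smaller child 16 at index 8, swap → [3, 4, 9, 16, 12, 19, 11, 26, 30, 13]
extract-min #3 returns 3:
  remove root 3; move last element 13 to root → [13, 4, 9, 16, 12, 19, 11, 26, 30]
  13 vs smaller child 4 at index 1, swap → [4, 13, 9, 16, 12, 19, 11, 26, 30]
  13 vs smaller child 12 at index 4, swap → [4, 12, 9, 16, 13, 19, 11, 26, 30]
extract-min #4 returns 4:
  remove root 4; move last element 30 to root → [30, 12, 9, 16, 13, 19, 11, 26]
  30 vs smaller child 9 at index 2, swap → [9, 12, 30, 16, 13, 19, 11, 26]
  30 vs smaller child 11 at index 6, swap → [9, 12, 11, 16, 13, 19, 30, 26]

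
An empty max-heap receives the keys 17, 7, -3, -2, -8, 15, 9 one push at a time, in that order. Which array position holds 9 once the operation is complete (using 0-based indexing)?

6

Insert 17:
  append 17 at index 0 → [17] (no swap needed)
Insert 7:
  append 7 at index 1 → [17, 7] (no swap needed)
Insert -3:
  append -3 at index 2 → [17, 7, -3] (no swap needed)
Insert -2:
  append -2 at index 3 → [17, 7, -3, -2] (no swap needed)
Insert -8:
  append -8 at index 4 → [17, 7, -3, -2, -8] (no swap needed)
Insert 15:
  append 15 at index 5 → [17, 7, -3, -2, -8, 15]
  15 > parent -3 at index 2, swap → [17, 7, 15, -2, -8, -3]
Insert 9:
  append 9 at index 6 → [17, 7, 15, -2, -8, -3, 9] (no swap needed)
resulting array: [17, 7, 15, -2, -8, -3, 9]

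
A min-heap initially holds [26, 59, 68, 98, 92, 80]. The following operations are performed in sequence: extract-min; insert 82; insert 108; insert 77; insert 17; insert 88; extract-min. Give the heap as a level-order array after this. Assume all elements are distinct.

[59, 77, 68, 80, 88, 82, 108, 98, 92]

extract-min → returns 26:
  remove root 26; move last element 80 to root → [80, 59, 68, 98, 92]
  80 vs smaller child 59 at index 1, swap → [59, 80, 68, 98, 92]
insert 82:
  append 82 at index 5 → [59, 80, 68, 98, 92, 82] (no swap needed)
insert 108:
  append 108 at index 6 → [59, 80, 68, 98, 92, 82, 108] (no swap needed)
insert 77:
  append 77 at index 7 → [59, 80, 68, 98, 92, 82, 108, 77]
  77 < parent 98 at index 3, swap → [59, 80, 68, 77, 92, 82, 108, 98]
  77 < parent 80 at index 1, swap → [59, 77, 68, 80, 92, 82, 108, 98]
insert 17:
  append 17 at index 8 → [59, 77, 68, 80, 92, 82, 108, 98, 17]
  17 < parent 80 at index 3, swap → [59, 77, 68, 17, 92, 82, 108, 98, 80]
  17 < parent 77 at index 1, swap → [59, 17, 68, 77, 92, 82, 108, 98, 80]
  17 < parent 59 at index 0, swap → [17, 59, 68, 77, 92, 82, 108, 98, 80]
insert 88:
  append 88 at index 9 → [17, 59, 68, 77, 92, 82, 108, 98, 80, 88]
  88 < parent 92 at index 4, swap → [17, 59, 68, 77, 88, 82, 108, 98, 80, 92]
extract-min → returns 17:
  remove root 17; move last element 92 to root → [92, 59, 68, 77, 88, 82, 108, 98, 80]
  92 vs smaller child 59 at index 1, swap → [59, 92, 68, 77, 88, 82, 108, 98, 80]
  92 vs smaller child 77 at index 3, swap → [59, 77, 68, 92, 88, 82, 108, 98, 80]
  92 vs smaller child 80 at index 8, swap → [59, 77, 68, 80, 88, 82, 108, 98, 92]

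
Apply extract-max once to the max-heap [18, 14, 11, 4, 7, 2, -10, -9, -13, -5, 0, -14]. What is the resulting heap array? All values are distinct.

[14, 7, 11, 4, 0, 2, -10, -9, -13, -5, -14]

remove root 18; move last element -14 to root → [-14, 14, 11, 4, 7, 2, -10, -9, -13, -5, 0]
-14 vs larger child 14 at index 1, swap → [14, -14, 11, 4, 7, 2, -10, -9, -13, -5, 0]
-14 vs larger child 7 at index 4, swap → [14, 7, 11, 4, -14, 2, -10, -9, -13, -5, 0]
-14 vs larger child 0 at index 10, swap → [14, 7, 11, 4, 0, 2, -10, -9, -13, -5, -14]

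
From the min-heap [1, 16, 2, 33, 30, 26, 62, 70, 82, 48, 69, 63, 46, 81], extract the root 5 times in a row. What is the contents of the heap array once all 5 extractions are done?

extract-min #1 returns 1:
  remove root 1; move last element 81 to root → [81, 16, 2, 33, 30, 26, 62, 70, 82, 48, 69, 63, 46]
  81 vs smaller child 2 at index 2, swap → [2, 16, 81, 33, 30, 26, 62, 70, 82, 48, 69, 63, 46]
  81 vs smaller child 26 at index 5, swap → [2, 16, 26, 33, 30, 81, 62, 70, 82, 48, 69, 63, 46]
  81 vs smaller child 46 at index 12, swap → [2, 16, 26, 33, 30, 46, 62, 70, 82, 48, 69, 63, 81]
extract-min #2 returns 2:
  remove root 2; move last element 81 to root → [81, 16, 26, 33, 30, 46, 62, 70, 82, 48, 69, 63]
  81 vs smaller child 16 at index 1, swap → [16, 81, 26, 33, 30, 46, 62, 70, 82, 48, 69, 63]
  81 vs smaller child 30 at index 4, swap → [16, 30, 26, 33, 81, 46, 62, 70, 82, 48, 69, 63]
  81 vs smaller child 48 at index 9, swap → [16, 30, 26, 33, 48, 46, 62, 70, 82, 81, 69, 63]
extract-min #3 returns 16:
  remove root 16; move last element 63 to root → [63, 30, 26, 33, 48, 46, 62, 70, 82, 81, 69]
  63 vs smaller child 26 at index 2, swap → [26, 30, 63, 33, 48, 46, 62, 70, 82, 81, 69]
  63 vs smaller child 46 at index 5, swap → [26, 30, 46, 33, 48, 63, 62, 70, 82, 81, 69]
extract-min #4 returns 26:
  remove root 26; move last element 69 to root → [69, 30, 46, 33, 48, 63, 62, 70, 82, 81]
  69 vs smaller child 30 at index 1, swap → [30, 69, 46, 33, 48, 63, 62, 70, 82, 81]
  69 vs smaller child 33 at index 3, swap → [30, 33, 46, 69, 48, 63, 62, 70, 82, 81]
extract-min #5 returns 30:
  remove root 30; move last element 81 to root → [81, 33, 46, 69, 48, 63, 62, 70, 82]
  81 vs smaller child 33 at index 1, swap → [33, 81, 46, 69, 48, 63, 62, 70, 82]
  81 vs smaller child 48 at index 4, swap → [33, 48, 46, 69, 81, 63, 62, 70, 82]

[33, 48, 46, 69, 81, 63, 62, 70, 82]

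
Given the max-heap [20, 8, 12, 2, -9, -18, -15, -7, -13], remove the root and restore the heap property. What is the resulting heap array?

remove root 20; move last element -13 to root → [-13, 8, 12, 2, -9, -18, -15, -7]
-13 vs larger child 12 at index 2, swap → [12, 8, -13, 2, -9, -18, -15, -7]

[12, 8, -13, 2, -9, -18, -15, -7]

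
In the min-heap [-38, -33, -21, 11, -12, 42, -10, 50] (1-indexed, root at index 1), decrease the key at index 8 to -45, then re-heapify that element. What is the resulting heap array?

[-45, -38, -21, -33, -12, 42, -10, 11]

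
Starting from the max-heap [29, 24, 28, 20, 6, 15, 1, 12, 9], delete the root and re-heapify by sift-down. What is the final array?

[28, 24, 15, 20, 6, 9, 1, 12]

remove root 29; move last element 9 to root → [9, 24, 28, 20, 6, 15, 1, 12]
9 vs larger child 28 at index 2, swap → [28, 24, 9, 20, 6, 15, 1, 12]
9 vs larger child 15 at index 5, swap → [28, 24, 15, 20, 6, 9, 1, 12]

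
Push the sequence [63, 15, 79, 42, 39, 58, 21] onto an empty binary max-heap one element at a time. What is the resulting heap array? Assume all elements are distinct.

[79, 42, 63, 15, 39, 58, 21]

Insert 63:
  append 63 at index 0 → [63] (no swap needed)
Insert 15:
  append 15 at index 1 → [63, 15] (no swap needed)
Insert 79:
  append 79 at index 2 → [63, 15, 79]
  79 > parent 63 at index 0, swap → [79, 15, 63]
Insert 42:
  append 42 at index 3 → [79, 15, 63, 42]
  42 > parent 15 at index 1, swap → [79, 42, 63, 15]
Insert 39:
  append 39 at index 4 → [79, 42, 63, 15, 39] (no swap needed)
Insert 58:
  append 58 at index 5 → [79, 42, 63, 15, 39, 58] (no swap needed)
Insert 21:
  append 21 at index 6 → [79, 42, 63, 15, 39, 58, 21] (no swap needed)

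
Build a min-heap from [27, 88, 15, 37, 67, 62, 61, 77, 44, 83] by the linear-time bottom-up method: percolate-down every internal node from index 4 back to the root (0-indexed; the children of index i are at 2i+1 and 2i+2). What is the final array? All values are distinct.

[15, 37, 27, 44, 67, 62, 61, 77, 88, 83]

sift down from index 4: already satisfies heap property
sift down from index 3: already satisfies heap property
sift down from index 2: already satisfies heap property
sift down from index 1:
  88 vs smaller child 37 at index 3, swap → [27, 37, 15, 88, 67, 62, 61, 77, 44, 83]
  88 vs smaller child 44 at index 8, swap → [27, 37, 15, 44, 67, 62, 61, 77, 88, 83]
sift down from index 0:
  27 vs smaller child 15 at index 2, swap → [15, 37, 27, 44, 67, 62, 61, 77, 88, 83]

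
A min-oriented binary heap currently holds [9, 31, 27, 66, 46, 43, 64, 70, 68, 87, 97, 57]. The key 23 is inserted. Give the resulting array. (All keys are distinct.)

append 23 at index 12 → [9, 31, 27, 66, 46, 43, 64, 70, 68, 87, 97, 57, 23]
23 < parent 43 at index 5, swap → [9, 31, 27, 66, 46, 23, 64, 70, 68, 87, 97, 57, 43]
23 < parent 27 at index 2, swap → [9, 31, 23, 66, 46, 27, 64, 70, 68, 87, 97, 57, 43]

[9, 31, 23, 66, 46, 27, 64, 70, 68, 87, 97, 57, 43]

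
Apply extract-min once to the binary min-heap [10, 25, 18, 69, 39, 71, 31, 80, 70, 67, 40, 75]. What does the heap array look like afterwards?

[18, 25, 31, 69, 39, 71, 75, 80, 70, 67, 40]

remove root 10; move last element 75 to root → [75, 25, 18, 69, 39, 71, 31, 80, 70, 67, 40]
75 vs smaller child 18 at index 2, swap → [18, 25, 75, 69, 39, 71, 31, 80, 70, 67, 40]
75 vs smaller child 31 at index 6, swap → [18, 25, 31, 69, 39, 71, 75, 80, 70, 67, 40]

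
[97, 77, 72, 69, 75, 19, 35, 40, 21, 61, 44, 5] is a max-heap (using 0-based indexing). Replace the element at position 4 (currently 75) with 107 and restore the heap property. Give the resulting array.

[107, 97, 72, 69, 77, 19, 35, 40, 21, 61, 44, 5]

set index 4 from 75 to 107 → [97, 77, 72, 69, 107, 19, 35, 40, 21, 61, 44, 5]
107 > parent 77 at index 1, swap → [97, 107, 72, 69, 77, 19, 35, 40, 21, 61, 44, 5]
107 > parent 97 at index 0, swap → [107, 97, 72, 69, 77, 19, 35, 40, 21, 61, 44, 5]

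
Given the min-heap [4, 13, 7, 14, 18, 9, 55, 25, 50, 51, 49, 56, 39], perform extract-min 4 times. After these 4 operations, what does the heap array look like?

extract-min #1 returns 4:
  remove root 4; move last element 39 to root → [39, 13, 7, 14, 18, 9, 55, 25, 50, 51, 49, 56]
  39 vs smaller child 7 at index 2, swap → [7, 13, 39, 14, 18, 9, 55, 25, 50, 51, 49, 56]
  39 vs smaller child 9 at index 5, swap → [7, 13, 9, 14, 18, 39, 55, 25, 50, 51, 49, 56]
extract-min #2 returns 7:
  remove root 7; move last element 56 to root → [56, 13, 9, 14, 18, 39, 55, 25, 50, 51, 49]
  56 vs smaller child 9 at index 2, swap → [9, 13, 56, 14, 18, 39, 55, 25, 50, 51, 49]
  56 vs smaller child 39 at index 5, swap → [9, 13, 39, 14, 18, 56, 55, 25, 50, 51, 49]
extract-min #3 returns 9:
  remove root 9; move last element 49 to root → [49, 13, 39, 14, 18, 56, 55, 25, 50, 51]
  49 vs smaller child 13 at index 1, swap → [13, 49, 39, 14, 18, 56, 55, 25, 50, 51]
  49 vs smaller child 14 at index 3, swap → [13, 14, 39, 49, 18, 56, 55, 25, 50, 51]
  49 vs smaller child 25 at index 7, swap → [13, 14, 39, 25, 18, 56, 55, 49, 50, 51]
extract-min #4 returns 13:
  remove root 13; move last element 51 to root → [51, 14, 39, 25, 18, 56, 55, 49, 50]
  51 vs smaller child 14 at index 1, swap → [14, 51, 39, 25, 18, 56, 55, 49, 50]
  51 vs smaller child 18 at index 4, swap → [14, 18, 39, 25, 51, 56, 55, 49, 50]

[14, 18, 39, 25, 51, 56, 55, 49, 50]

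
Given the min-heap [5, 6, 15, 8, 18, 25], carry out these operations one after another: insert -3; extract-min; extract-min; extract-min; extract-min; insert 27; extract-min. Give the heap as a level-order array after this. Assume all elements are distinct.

[18, 27, 25]

insert -3:
  append -3 at index 6 → [5, 6, 15, 8, 18, 25, -3]
  -3 < parent 15 at index 2, swap → [5, 6, -3, 8, 18, 25, 15]
  -3 < parent 5 at index 0, swap → [-3, 6, 5, 8, 18, 25, 15]
extract-min → returns -3:
  remove root -3; move last element 15 to root → [15, 6, 5, 8, 18, 25]
  15 vs smaller child 5 at index 2, swap → [5, 6, 15, 8, 18, 25]
extract-min → returns 5:
  remove root 5; move last element 25 to root → [25, 6, 15, 8, 18]
  25 vs smaller child 6 at index 1, swap → [6, 25, 15, 8, 18]
  25 vs smaller child 8 at index 3, swap → [6, 8, 15, 25, 18]
extract-min → returns 6:
  remove root 6; move last element 18 to root → [18, 8, 15, 25]
  18 vs smaller child 8 at index 1, swap → [8, 18, 15, 25]
extract-min → returns 8:
  remove root 8; move last element 25 to root → [25, 18, 15]
  25 vs smaller child 15 at index 2, swap → [15, 18, 25]
insert 27:
  append 27 at index 3 → [15, 18, 25, 27] (no swap needed)
extract-min → returns 15:
  remove root 15; move last element 27 to root → [27, 18, 25]
  27 vs smaller child 18 at index 1, swap → [18, 27, 25]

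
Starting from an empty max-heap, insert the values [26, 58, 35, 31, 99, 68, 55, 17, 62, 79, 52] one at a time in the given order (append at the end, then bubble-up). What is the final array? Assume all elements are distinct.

[99, 79, 68, 58, 62, 35, 55, 17, 26, 31, 52]

Insert 26:
  append 26 at index 0 → [26] (no swap needed)
Insert 58:
  append 58 at index 1 → [26, 58]
  58 > parent 26 at index 0, swap → [58, 26]
Insert 35:
  append 35 at index 2 → [58, 26, 35] (no swap needed)
Insert 31:
  append 31 at index 3 → [58, 26, 35, 31]
  31 > parent 26 at index 1, swap → [58, 31, 35, 26]
Insert 99:
  append 99 at index 4 → [58, 31, 35, 26, 99]
  99 > parent 31 at index 1, swap → [58, 99, 35, 26, 31]
  99 > parent 58 at index 0, swap → [99, 58, 35, 26, 31]
Insert 68:
  append 68 at index 5 → [99, 58, 35, 26, 31, 68]
  68 > parent 35 at index 2, swap → [99, 58, 68, 26, 31, 35]
Insert 55:
  append 55 at index 6 → [99, 58, 68, 26, 31, 35, 55] (no swap needed)
Insert 17:
  append 17 at index 7 → [99, 58, 68, 26, 31, 35, 55, 17] (no swap needed)
Insert 62:
  append 62 at index 8 → [99, 58, 68, 26, 31, 35, 55, 17, 62]
  62 > parent 26 at index 3, swap → [99, 58, 68, 62, 31, 35, 55, 17, 26]
  62 > parent 58 at index 1, swap → [99, 62, 68, 58, 31, 35, 55, 17, 26]
Insert 79:
  append 79 at index 9 → [99, 62, 68, 58, 31, 35, 55, 17, 26, 79]
  79 > parent 31 at index 4, swap → [99, 62, 68, 58, 79, 35, 55, 17, 26, 31]
  79 > parent 62 at index 1, swap → [99, 79, 68, 58, 62, 35, 55, 17, 26, 31]
Insert 52:
  append 52 at index 10 → [99, 79, 68, 58, 62, 35, 55, 17, 26, 31, 52] (no swap needed)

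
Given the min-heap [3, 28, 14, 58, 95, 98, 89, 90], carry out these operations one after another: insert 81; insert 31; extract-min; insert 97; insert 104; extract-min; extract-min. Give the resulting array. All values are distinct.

[31, 58, 89, 81, 97, 98, 95, 90, 104]

insert 81:
  append 81 at index 8 → [3, 28, 14, 58, 95, 98, 89, 90, 81] (no swap needed)
insert 31:
  append 31 at index 9 → [3, 28, 14, 58, 95, 98, 89, 90, 81, 31]
  31 < parent 95 at index 4, swap → [3, 28, 14, 58, 31, 98, 89, 90, 81, 95]
extract-min → returns 3:
  remove root 3; move last element 95 to root → [95, 28, 14, 58, 31, 98, 89, 90, 81]
  95 vs smaller child 14 at index 2, swap → [14, 28, 95, 58, 31, 98, 89, 90, 81]
  95 vs smaller child 89 at index 6, swap → [14, 28, 89, 58, 31, 98, 95, 90, 81]
insert 97:
  append 97 at index 9 → [14, 28, 89, 58, 31, 98, 95, 90, 81, 97] (no swap needed)
insert 104:
  append 104 at index 10 → [14, 28, 89, 58, 31, 98, 95, 90, 81, 97, 104] (no swap needed)
extract-min → returns 14:
  remove root 14; move last element 104 to root → [104, 28, 89, 58, 31, 98, 95, 90, 81, 97]
  104 vs smaller child 28 at index 1, swap → [28, 104, 89, 58, 31, 98, 95, 90, 81, 97]
  104 vs smaller child 31 at index 4, swap → [28, 31, 89, 58, 104, 98, 95, 90, 81, 97]
  104 vs only child 97 at index 9, swap → [28, 31, 89, 58, 97, 98, 95, 90, 81, 104]
extract-min → returns 28:
  remove root 28; move last element 104 to root → [104, 31, 89, 58, 97, 98, 95, 90, 81]
  104 vs smaller child 31 at index 1, swap → [31, 104, 89, 58, 97, 98, 95, 90, 81]
  104 vs smaller child 58 at index 3, swap → [31, 58, 89, 104, 97, 98, 95, 90, 81]
  104 vs smaller child 81 at index 8, swap → [31, 58, 89, 81, 97, 98, 95, 90, 104]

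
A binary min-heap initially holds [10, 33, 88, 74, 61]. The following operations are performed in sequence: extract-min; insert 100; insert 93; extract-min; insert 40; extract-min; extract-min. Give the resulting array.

[74, 93, 88, 100]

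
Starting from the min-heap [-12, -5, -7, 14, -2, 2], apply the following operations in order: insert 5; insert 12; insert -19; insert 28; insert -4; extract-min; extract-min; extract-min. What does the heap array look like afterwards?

insert 5:
  append 5 at index 6 → [-12, -5, -7, 14, -2, 2, 5] (no swap needed)
insert 12:
  append 12 at index 7 → [-12, -5, -7, 14, -2, 2, 5, 12]
  12 < parent 14 at index 3, swap → [-12, -5, -7, 12, -2, 2, 5, 14]
insert -19:
  append -19 at index 8 → [-12, -5, -7, 12, -2, 2, 5, 14, -19]
  -19 < parent 12 at index 3, swap → [-12, -5, -7, -19, -2, 2, 5, 14, 12]
  -19 < parent -5 at index 1, swap → [-12, -19, -7, -5, -2, 2, 5, 14, 12]
  -19 < parent -12 at index 0, swap → [-19, -12, -7, -5, -2, 2, 5, 14, 12]
insert 28:
  append 28 at index 9 → [-19, -12, -7, -5, -2, 2, 5, 14, 12, 28] (no swap needed)
insert -4:
  append -4 at index 10 → [-19, -12, -7, -5, -2, 2, 5, 14, 12, 28, -4]
  -4 < parent -2 at index 4, swap → [-19, -12, -7, -5, -4, 2, 5, 14, 12, 28, -2]
extract-min → returns -19:
  remove root -19; move last element -2 to root → [-2, -12, -7, -5, -4, 2, 5, 14, 12, 28]
  -2 vs smaller child -12 at index 1, swap → [-12, -2, -7, -5, -4, 2, 5, 14, 12, 28]
  -2 vs smaller child -5 at index 3, swap → [-12, -5, -7, -2, -4, 2, 5, 14, 12, 28]
extract-min → returns -12:
  remove root -12; move last element 28 to root → [28, -5, -7, -2, -4, 2, 5, 14, 12]
  28 vs smaller child -7 at index 2, swap → [-7, -5, 28, -2, -4, 2, 5, 14, 12]
  28 vs smaller child 2 at index 5, swap → [-7, -5, 2, -2, -4, 28, 5, 14, 12]
extract-min → returns -7:
  remove root -7; move last element 12 to root → [12, -5, 2, -2, -4, 28, 5, 14]
  12 vs smaller child -5 at index 1, swap → [-5, 12, 2, -2, -4, 28, 5, 14]
  12 vs smaller child -4 at index 4, swap → [-5, -4, 2, -2, 12, 28, 5, 14]

[-5, -4, 2, -2, 12, 28, 5, 14]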